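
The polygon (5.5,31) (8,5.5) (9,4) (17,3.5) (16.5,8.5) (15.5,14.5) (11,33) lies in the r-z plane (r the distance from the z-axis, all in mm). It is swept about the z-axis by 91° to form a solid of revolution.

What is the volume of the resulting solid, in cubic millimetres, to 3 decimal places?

Profile (r,z), 7 vertices: (5.5,31) (8,5.5) (9,4) (17,3.5) (16.5,8.5) (15.5,14.5) (11,33)
edge 0: (5.5,31)→(8,5.5)  cross = 5.5·5.5 − 8·31 = -217.7500; (r_i+r_j)·cross = 13.5·-217.7500 = -2939.6250
edge 1: (8,5.5)→(9,4)  cross = 8·4 − 9·5.5 = -17.5000; (r_i+r_j)·cross = 17·-17.5000 = -297.5000
edge 2: (9,4)→(17,3.5)  cross = 9·3.5 − 17·4 = -36.5000; (r_i+r_j)·cross = 26·-36.5000 = -949.0000
edge 3: (17,3.5)→(16.5,8.5)  cross = 17·8.5 − 16.5·3.5 = 86.7500; (r_i+r_j)·cross = 33.5·86.7500 = 2906.1250
edge 4: (16.5,8.5)→(15.5,14.5)  cross = 16.5·14.5 − 15.5·8.5 = 107.5000; (r_i+r_j)·cross = 32·107.5000 = 3440.0000
edge 5: (15.5,14.5)→(11,33)  cross = 15.5·33 − 11·14.5 = 352.0000; (r_i+r_j)·cross = 26.5·352.0000 = 9328.0000
edge 6: (11,33)→(5.5,31)  cross = 11·31 − 5.5·33 = 159.5000; (r_i+r_j)·cross = 16.5·159.5000 = 2631.7500
Σcross = 434.0000 → A = |Σcross|/2 = 217.0000 mm²
Σ(r_i+r_j)·cross = 14119.7500 → first moment M = |Σ|/6 = 2353.2917
R_c = M/A = 2353.2917/217.0000 = 10.8447 mm
θ = 91° = 1.588250 rad
V = θ·R_c·A = 1.588250·10.8447·217.0000 = 3737.615 mm³

Volume = 3737.615 mm³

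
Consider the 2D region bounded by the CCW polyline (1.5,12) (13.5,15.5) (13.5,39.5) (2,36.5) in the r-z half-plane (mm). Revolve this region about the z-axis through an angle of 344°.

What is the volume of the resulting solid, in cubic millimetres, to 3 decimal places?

Profile (r,z), 4 vertices: (1.5,12) (13.5,15.5) (13.5,39.5) (2,36.5)
edge 0: (1.5,12)→(13.5,15.5)  cross = 1.5·15.5 − 13.5·12 = -138.7500; (r_i+r_j)·cross = 15·-138.7500 = -2081.2500
edge 1: (13.5,15.5)→(13.5,39.5)  cross = 13.5·39.5 − 13.5·15.5 = 324.0000; (r_i+r_j)·cross = 27·324.0000 = 8748.0000
edge 2: (13.5,39.5)→(2,36.5)  cross = 13.5·36.5 − 2·39.5 = 413.7500; (r_i+r_j)·cross = 15.5·413.7500 = 6413.1250
edge 3: (2,36.5)→(1.5,12)  cross = 2·12 − 1.5·36.5 = -30.7500; (r_i+r_j)·cross = 3.5·-30.7500 = -107.6250
Σcross = 568.2500 → A = |Σcross|/2 = 284.1250 mm²
Σ(r_i+r_j)·cross = 12972.2500 → first moment M = |Σ|/6 = 2162.0417
R_c = M/A = 2162.0417/284.1250 = 7.6095 mm
θ = 344° = 6.003933 rad
V = θ·R_c·A = 6.003933·7.6095·284.1250 = 12980.753 mm³

Volume = 12980.753 mm³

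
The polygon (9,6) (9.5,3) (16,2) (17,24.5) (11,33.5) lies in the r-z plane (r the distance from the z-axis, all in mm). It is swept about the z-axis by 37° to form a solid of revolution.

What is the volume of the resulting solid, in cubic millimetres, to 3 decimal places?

Profile (r,z), 5 vertices: (9,6) (9.5,3) (16,2) (17,24.5) (11,33.5)
edge 0: (9,6)→(9.5,3)  cross = 9·3 − 9.5·6 = -30.0000; (r_i+r_j)·cross = 18.5·-30.0000 = -555.0000
edge 1: (9.5,3)→(16,2)  cross = 9.5·2 − 16·3 = -29.0000; (r_i+r_j)·cross = 25.5·-29.0000 = -739.5000
edge 2: (16,2)→(17,24.5)  cross = 16·24.5 − 17·2 = 358.0000; (r_i+r_j)·cross = 33·358.0000 = 11814.0000
edge 3: (17,24.5)→(11,33.5)  cross = 17·33.5 − 11·24.5 = 300.0000; (r_i+r_j)·cross = 28·300.0000 = 8400.0000
edge 4: (11,33.5)→(9,6)  cross = 11·6 − 9·33.5 = -235.5000; (r_i+r_j)·cross = 20·-235.5000 = -4710.0000
Σcross = 363.5000 → A = |Σcross|/2 = 181.7500 mm²
Σ(r_i+r_j)·cross = 14209.5000 → first moment M = |Σ|/6 = 2368.2500
R_c = M/A = 2368.2500/181.7500 = 13.0303 mm
θ = 37° = 0.645772 rad
V = θ·R_c·A = 0.645772·13.0303·181.7500 = 1529.349 mm³

Volume = 1529.349 mm³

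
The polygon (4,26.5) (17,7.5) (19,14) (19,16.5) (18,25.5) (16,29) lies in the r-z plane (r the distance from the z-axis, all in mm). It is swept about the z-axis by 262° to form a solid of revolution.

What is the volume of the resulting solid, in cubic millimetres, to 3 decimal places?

Volume = 10201.833 mm³

Profile (r,z), 6 vertices: (4,26.5) (17,7.5) (19,14) (19,16.5) (18,25.5) (16,29)
edge 0: (4,26.5)→(17,7.5)  cross = 4·7.5 − 17·26.5 = -420.5000; (r_i+r_j)·cross = 21·-420.5000 = -8830.5000
edge 1: (17,7.5)→(19,14)  cross = 17·14 − 19·7.5 = 95.5000; (r_i+r_j)·cross = 36·95.5000 = 3438.0000
edge 2: (19,14)→(19,16.5)  cross = 19·16.5 − 19·14 = 47.5000; (r_i+r_j)·cross = 38·47.5000 = 1805.0000
edge 3: (19,16.5)→(18,25.5)  cross = 19·25.5 − 18·16.5 = 187.5000; (r_i+r_j)·cross = 37·187.5000 = 6937.5000
edge 4: (18,25.5)→(16,29)  cross = 18·29 − 16·25.5 = 114.0000; (r_i+r_j)·cross = 34·114.0000 = 3876.0000
edge 5: (16,29)→(4,26.5)  cross = 16·26.5 − 4·29 = 308.0000; (r_i+r_j)·cross = 20·308.0000 = 6160.0000
Σcross = 332.0000 → A = |Σcross|/2 = 166.0000 mm²
Σ(r_i+r_j)·cross = 13386.0000 → first moment M = |Σ|/6 = 2231.0000
R_c = M/A = 2231.0000/166.0000 = 13.4398 mm
θ = 262° = 4.572763 rad
V = θ·R_c·A = 4.572763·13.4398·166.0000 = 10201.833 mm³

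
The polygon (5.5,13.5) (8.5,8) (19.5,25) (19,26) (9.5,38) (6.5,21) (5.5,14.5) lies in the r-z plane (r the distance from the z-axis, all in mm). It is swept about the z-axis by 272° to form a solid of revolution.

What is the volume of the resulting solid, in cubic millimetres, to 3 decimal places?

Profile (r,z), 7 vertices: (5.5,13.5) (8.5,8) (19.5,25) (19,26) (9.5,38) (6.5,21) (5.5,14.5)
edge 0: (5.5,13.5)→(8.5,8)  cross = 5.5·8 − 8.5·13.5 = -70.7500; (r_i+r_j)·cross = 14·-70.7500 = -990.5000
edge 1: (8.5,8)→(19.5,25)  cross = 8.5·25 − 19.5·8 = 56.5000; (r_i+r_j)·cross = 28·56.5000 = 1582.0000
edge 2: (19.5,25)→(19,26)  cross = 19.5·26 − 19·25 = 32.0000; (r_i+r_j)·cross = 38.5·32.0000 = 1232.0000
edge 3: (19,26)→(9.5,38)  cross = 19·38 − 9.5·26 = 475.0000; (r_i+r_j)·cross = 28.5·475.0000 = 13537.5000
edge 4: (9.5,38)→(6.5,21)  cross = 9.5·21 − 6.5·38 = -47.5000; (r_i+r_j)·cross = 16·-47.5000 = -760.0000
edge 5: (6.5,21)→(5.5,14.5)  cross = 6.5·14.5 − 5.5·21 = -21.2500; (r_i+r_j)·cross = 12·-21.2500 = -255.0000
edge 6: (5.5,14.5)→(5.5,13.5)  cross = 5.5·13.5 − 5.5·14.5 = -5.5000; (r_i+r_j)·cross = 11·-5.5000 = -60.5000
Σcross = 418.5000 → A = |Σcross|/2 = 209.2500 mm²
Σ(r_i+r_j)·cross = 14285.5000 → first moment M = |Σ|/6 = 2380.9167
R_c = M/A = 2380.9167/209.2500 = 11.3783 mm
θ = 272° = 4.747296 rad
V = θ·R_c·A = 4.747296·11.3783·209.2500 = 11302.915 mm³

Volume = 11302.915 mm³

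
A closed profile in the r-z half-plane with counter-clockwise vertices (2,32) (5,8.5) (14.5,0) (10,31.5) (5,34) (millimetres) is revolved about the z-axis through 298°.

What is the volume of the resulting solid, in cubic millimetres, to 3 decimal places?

Volume = 9680.512 mm³

Profile (r,z), 5 vertices: (2,32) (5,8.5) (14.5,0) (10,31.5) (5,34)
edge 0: (2,32)→(5,8.5)  cross = 2·8.5 − 5·32 = -143.0000; (r_i+r_j)·cross = 7·-143.0000 = -1001.0000
edge 1: (5,8.5)→(14.5,0)  cross = 5·0 − 14.5·8.5 = -123.2500; (r_i+r_j)·cross = 19.5·-123.2500 = -2403.3750
edge 2: (14.5,0)→(10,31.5)  cross = 14.5·31.5 − 10·0 = 456.7500; (r_i+r_j)·cross = 24.5·456.7500 = 11190.3750
edge 3: (10,31.5)→(5,34)  cross = 10·34 − 5·31.5 = 182.5000; (r_i+r_j)·cross = 15·182.5000 = 2737.5000
edge 4: (5,34)→(2,32)  cross = 5·32 − 2·34 = 92.0000; (r_i+r_j)·cross = 7·92.0000 = 644.0000
Σcross = 465.0000 → A = |Σcross|/2 = 232.5000 mm²
Σ(r_i+r_j)·cross = 11167.5000 → first moment M = |Σ|/6 = 1861.2500
R_c = M/A = 1861.2500/232.5000 = 8.0054 mm
θ = 298° = 5.201081 rad
V = θ·R_c·A = 5.201081·8.0054·232.5000 = 9680.512 mm³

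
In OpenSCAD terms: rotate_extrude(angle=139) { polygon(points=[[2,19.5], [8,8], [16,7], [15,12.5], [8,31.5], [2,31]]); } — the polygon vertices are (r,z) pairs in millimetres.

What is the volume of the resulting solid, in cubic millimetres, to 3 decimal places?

Volume = 4100.964 mm³

Profile (r,z), 6 vertices: (2,19.5) (8,8) (16,7) (15,12.5) (8,31.5) (2,31)
edge 0: (2,19.5)→(8,8)  cross = 2·8 − 8·19.5 = -140.0000; (r_i+r_j)·cross = 10·-140.0000 = -1400.0000
edge 1: (8,8)→(16,7)  cross = 8·7 − 16·8 = -72.0000; (r_i+r_j)·cross = 24·-72.0000 = -1728.0000
edge 2: (16,7)→(15,12.5)  cross = 16·12.5 − 15·7 = 95.0000; (r_i+r_j)·cross = 31·95.0000 = 2945.0000
edge 3: (15,12.5)→(8,31.5)  cross = 15·31.5 − 8·12.5 = 372.5000; (r_i+r_j)·cross = 23·372.5000 = 8567.5000
edge 4: (8,31.5)→(2,31)  cross = 8·31 − 2·31.5 = 185.0000; (r_i+r_j)·cross = 10·185.0000 = 1850.0000
edge 5: (2,31)→(2,19.5)  cross = 2·19.5 − 2·31 = -23.0000; (r_i+r_j)·cross = 4·-23.0000 = -92.0000
Σcross = 417.5000 → A = |Σcross|/2 = 208.7500 mm²
Σ(r_i+r_j)·cross = 10142.5000 → first moment M = |Σ|/6 = 1690.4167
R_c = M/A = 1690.4167/208.7500 = 8.0978 mm
θ = 139° = 2.426008 rad
V = θ·R_c·A = 2.426008·8.0978·208.7500 = 4100.964 mm³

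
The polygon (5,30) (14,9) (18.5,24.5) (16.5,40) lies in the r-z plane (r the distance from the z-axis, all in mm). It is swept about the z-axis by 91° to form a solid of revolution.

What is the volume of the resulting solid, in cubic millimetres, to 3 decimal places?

Volume = 4421.952 mm³

Profile (r,z), 4 vertices: (5,30) (14,9) (18.5,24.5) (16.5,40)
edge 0: (5,30)→(14,9)  cross = 5·9 − 14·30 = -375.0000; (r_i+r_j)·cross = 19·-375.0000 = -7125.0000
edge 1: (14,9)→(18.5,24.5)  cross = 14·24.5 − 18.5·9 = 176.5000; (r_i+r_j)·cross = 32.5·176.5000 = 5736.2500
edge 2: (18.5,24.5)→(16.5,40)  cross = 18.5·40 − 16.5·24.5 = 335.7500; (r_i+r_j)·cross = 35·335.7500 = 11751.2500
edge 3: (16.5,40)→(5,30)  cross = 16.5·30 − 5·40 = 295.0000; (r_i+r_j)·cross = 21.5·295.0000 = 6342.5000
Σcross = 432.2500 → A = |Σcross|/2 = 216.1250 mm²
Σ(r_i+r_j)·cross = 16705.0000 → first moment M = |Σ|/6 = 2784.1667
R_c = M/A = 2784.1667/216.1250 = 12.8822 mm
θ = 91° = 1.588250 rad
V = θ·R_c·A = 1.588250·12.8822·216.1250 = 4421.952 mm³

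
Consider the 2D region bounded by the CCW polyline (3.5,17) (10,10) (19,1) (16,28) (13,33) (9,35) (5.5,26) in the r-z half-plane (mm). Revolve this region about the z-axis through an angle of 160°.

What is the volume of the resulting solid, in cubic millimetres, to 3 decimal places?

Volume = 9249.663 mm³

Profile (r,z), 7 vertices: (3.5,17) (10,10) (19,1) (16,28) (13,33) (9,35) (5.5,26)
edge 0: (3.5,17)→(10,10)  cross = 3.5·10 − 10·17 = -135.0000; (r_i+r_j)·cross = 13.5·-135.0000 = -1822.5000
edge 1: (10,10)→(19,1)  cross = 10·1 − 19·10 = -180.0000; (r_i+r_j)·cross = 29·-180.0000 = -5220.0000
edge 2: (19,1)→(16,28)  cross = 19·28 − 16·1 = 516.0000; (r_i+r_j)·cross = 35·516.0000 = 18060.0000
edge 3: (16,28)→(13,33)  cross = 16·33 − 13·28 = 164.0000; (r_i+r_j)·cross = 29·164.0000 = 4756.0000
edge 4: (13,33)→(9,35)  cross = 13·35 − 9·33 = 158.0000; (r_i+r_j)·cross = 22·158.0000 = 3476.0000
edge 5: (9,35)→(5.5,26)  cross = 9·26 − 5.5·35 = 41.5000; (r_i+r_j)·cross = 14.5·41.5000 = 601.7500
edge 6: (5.5,26)→(3.5,17)  cross = 5.5·17 − 3.5·26 = 2.5000; (r_i+r_j)·cross = 9·2.5000 = 22.5000
Σcross = 567.0000 → A = |Σcross|/2 = 283.5000 mm²
Σ(r_i+r_j)·cross = 19873.7500 → first moment M = |Σ|/6 = 3312.2917
R_c = M/A = 3312.2917/283.5000 = 11.6836 mm
θ = 160° = 2.792527 rad
V = θ·R_c·A = 2.792527·11.6836·283.5000 = 9249.663 mm³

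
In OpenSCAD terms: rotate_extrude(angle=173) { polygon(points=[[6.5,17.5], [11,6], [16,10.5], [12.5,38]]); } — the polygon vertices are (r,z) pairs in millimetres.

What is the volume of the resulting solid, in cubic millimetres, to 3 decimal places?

Volume = 5480.687 mm³

Profile (r,z), 4 vertices: (6.5,17.5) (11,6) (16,10.5) (12.5,38)
edge 0: (6.5,17.5)→(11,6)  cross = 6.5·6 − 11·17.5 = -153.5000; (r_i+r_j)·cross = 17.5·-153.5000 = -2686.2500
edge 1: (11,6)→(16,10.5)  cross = 11·10.5 − 16·6 = 19.5000; (r_i+r_j)·cross = 27·19.5000 = 526.5000
edge 2: (16,10.5)→(12.5,38)  cross = 16·38 − 12.5·10.5 = 476.7500; (r_i+r_j)·cross = 28.5·476.7500 = 13587.3750
edge 3: (12.5,38)→(6.5,17.5)  cross = 12.5·17.5 − 6.5·38 = -28.2500; (r_i+r_j)·cross = 19·-28.2500 = -536.7500
Σcross = 314.5000 → A = |Σcross|/2 = 157.2500 mm²
Σ(r_i+r_j)·cross = 10890.8750 → first moment M = |Σ|/6 = 1815.1458
R_c = M/A = 1815.1458/157.2500 = 11.5431 mm
θ = 173° = 3.019420 rad
V = θ·R_c·A = 3.019420·11.5431·157.2500 = 5480.687 mm³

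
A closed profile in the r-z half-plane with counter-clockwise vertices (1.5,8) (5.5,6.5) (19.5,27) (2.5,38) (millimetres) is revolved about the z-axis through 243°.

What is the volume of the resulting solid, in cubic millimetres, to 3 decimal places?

Volume = 10583.790 mm³

Profile (r,z), 4 vertices: (1.5,8) (5.5,6.5) (19.5,27) (2.5,38)
edge 0: (1.5,8)→(5.5,6.5)  cross = 1.5·6.5 − 5.5·8 = -34.2500; (r_i+r_j)·cross = 7·-34.2500 = -239.7500
edge 1: (5.5,6.5)→(19.5,27)  cross = 5.5·27 − 19.5·6.5 = 21.7500; (r_i+r_j)·cross = 25·21.7500 = 543.7500
edge 2: (19.5,27)→(2.5,38)  cross = 19.5·38 − 2.5·27 = 673.5000; (r_i+r_j)·cross = 22·673.5000 = 14817.0000
edge 3: (2.5,38)→(1.5,8)  cross = 2.5·8 − 1.5·38 = -37.0000; (r_i+r_j)·cross = 4·-37.0000 = -148.0000
Σcross = 624.0000 → A = |Σcross|/2 = 312.0000 mm²
Σ(r_i+r_j)·cross = 14973.0000 → first moment M = |Σ|/6 = 2495.5000
R_c = M/A = 2495.5000/312.0000 = 7.9984 mm
θ = 243° = 4.241150 rad
V = θ·R_c·A = 4.241150·7.9984·312.0000 = 10583.790 mm³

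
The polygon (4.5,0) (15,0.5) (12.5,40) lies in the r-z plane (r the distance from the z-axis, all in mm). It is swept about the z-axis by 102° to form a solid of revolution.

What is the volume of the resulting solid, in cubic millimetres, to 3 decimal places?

Profile (r,z), 3 vertices: (4.5,0) (15,0.5) (12.5,40)
edge 0: (4.5,0)→(15,0.5)  cross = 4.5·0.5 − 15·0 = 2.2500; (r_i+r_j)·cross = 19.5·2.2500 = 43.8750
edge 1: (15,0.5)→(12.5,40)  cross = 15·40 − 12.5·0.5 = 593.7500; (r_i+r_j)·cross = 27.5·593.7500 = 16328.1250
edge 2: (12.5,40)→(4.5,0)  cross = 12.5·0 − 4.5·40 = -180.0000; (r_i+r_j)·cross = 17·-180.0000 = -3060.0000
Σcross = 416.0000 → A = |Σcross|/2 = 208.0000 mm²
Σ(r_i+r_j)·cross = 13312.0000 → first moment M = |Σ|/6 = 2218.6667
R_c = M/A = 2218.6667/208.0000 = 10.6667 mm
θ = 102° = 1.780236 rad
V = θ·R_c·A = 1.780236·10.6667·208.0000 = 3949.750 mm³

Volume = 3949.750 mm³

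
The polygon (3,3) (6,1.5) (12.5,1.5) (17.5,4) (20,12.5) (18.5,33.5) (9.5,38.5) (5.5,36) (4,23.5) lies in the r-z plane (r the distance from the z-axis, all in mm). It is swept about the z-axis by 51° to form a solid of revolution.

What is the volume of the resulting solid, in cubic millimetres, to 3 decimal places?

Volume = 5183.713 mm³

Profile (r,z), 9 vertices: (3,3) (6,1.5) (12.5,1.5) (17.5,4) (20,12.5) (18.5,33.5) (9.5,38.5) (5.5,36) (4,23.5)
edge 0: (3,3)→(6,1.5)  cross = 3·1.5 − 6·3 = -13.5000; (r_i+r_j)·cross = 9·-13.5000 = -121.5000
edge 1: (6,1.5)→(12.5,1.5)  cross = 6·1.5 − 12.5·1.5 = -9.7500; (r_i+r_j)·cross = 18.5·-9.7500 = -180.3750
edge 2: (12.5,1.5)→(17.5,4)  cross = 12.5·4 − 17.5·1.5 = 23.7500; (r_i+r_j)·cross = 30·23.7500 = 712.5000
edge 3: (17.5,4)→(20,12.5)  cross = 17.5·12.5 − 20·4 = 138.7500; (r_i+r_j)·cross = 37.5·138.7500 = 5203.1250
edge 4: (20,12.5)→(18.5,33.5)  cross = 20·33.5 − 18.5·12.5 = 438.7500; (r_i+r_j)·cross = 38.5·438.7500 = 16891.8750
edge 5: (18.5,33.5)→(9.5,38.5)  cross = 18.5·38.5 − 9.5·33.5 = 394.0000; (r_i+r_j)·cross = 28·394.0000 = 11032.0000
edge 6: (9.5,38.5)→(5.5,36)  cross = 9.5·36 − 5.5·38.5 = 130.2500; (r_i+r_j)·cross = 15·130.2500 = 1953.7500
edge 7: (5.5,36)→(4,23.5)  cross = 5.5·23.5 − 4·36 = -14.7500; (r_i+r_j)·cross = 9.5·-14.7500 = -140.1250
edge 8: (4,23.5)→(3,3)  cross = 4·3 − 3·23.5 = -58.5000; (r_i+r_j)·cross = 7·-58.5000 = -409.5000
Σcross = 1029.0000 → A = |Σcross|/2 = 514.5000 mm²
Σ(r_i+r_j)·cross = 34941.7500 → first moment M = |Σ|/6 = 5823.6250
R_c = M/A = 5823.6250/514.5000 = 11.3190 mm
θ = 51° = 0.890118 rad
V = θ·R_c·A = 0.890118·11.3190·514.5000 = 5183.713 mm³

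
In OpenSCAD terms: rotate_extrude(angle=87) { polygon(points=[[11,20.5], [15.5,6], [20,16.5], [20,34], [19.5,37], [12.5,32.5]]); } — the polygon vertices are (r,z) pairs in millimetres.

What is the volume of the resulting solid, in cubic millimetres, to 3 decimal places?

Volume = 4628.669 mm³

Profile (r,z), 6 vertices: (11,20.5) (15.5,6) (20,16.5) (20,34) (19.5,37) (12.5,32.5)
edge 0: (11,20.5)→(15.5,6)  cross = 11·6 − 15.5·20.5 = -251.7500; (r_i+r_j)·cross = 26.5·-251.7500 = -6671.3750
edge 1: (15.5,6)→(20,16.5)  cross = 15.5·16.5 − 20·6 = 135.7500; (r_i+r_j)·cross = 35.5·135.7500 = 4819.1250
edge 2: (20,16.5)→(20,34)  cross = 20·34 − 20·16.5 = 350.0000; (r_i+r_j)·cross = 40·350.0000 = 14000.0000
edge 3: (20,34)→(19.5,37)  cross = 20·37 − 19.5·34 = 77.0000; (r_i+r_j)·cross = 39.5·77.0000 = 3041.5000
edge 4: (19.5,37)→(12.5,32.5)  cross = 19.5·32.5 − 12.5·37 = 171.2500; (r_i+r_j)·cross = 32·171.2500 = 5480.0000
edge 5: (12.5,32.5)→(11,20.5)  cross = 12.5·20.5 − 11·32.5 = -101.2500; (r_i+r_j)·cross = 23.5·-101.2500 = -2379.3750
Σcross = 381.0000 → A = |Σcross|/2 = 190.5000 mm²
Σ(r_i+r_j)·cross = 18289.8750 → first moment M = |Σ|/6 = 3048.3125
R_c = M/A = 3048.3125/190.5000 = 16.0016 mm
θ = 87° = 1.518436 rad
V = θ·R_c·A = 1.518436·16.0016·190.5000 = 4628.669 mm³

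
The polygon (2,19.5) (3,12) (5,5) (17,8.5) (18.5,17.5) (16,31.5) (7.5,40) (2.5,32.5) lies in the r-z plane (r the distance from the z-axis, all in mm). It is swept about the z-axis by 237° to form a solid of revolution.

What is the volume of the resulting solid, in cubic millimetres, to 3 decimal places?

Profile (r,z), 8 vertices: (2,19.5) (3,12) (5,5) (17,8.5) (18.5,17.5) (16,31.5) (7.5,40) (2.5,32.5)
edge 0: (2,19.5)→(3,12)  cross = 2·12 − 3·19.5 = -34.5000; (r_i+r_j)·cross = 5·-34.5000 = -172.5000
edge 1: (3,12)→(5,5)  cross = 3·5 − 5·12 = -45.0000; (r_i+r_j)·cross = 8·-45.0000 = -360.0000
edge 2: (5,5)→(17,8.5)  cross = 5·8.5 − 17·5 = -42.5000; (r_i+r_j)·cross = 22·-42.5000 = -935.0000
edge 3: (17,8.5)→(18.5,17.5)  cross = 17·17.5 − 18.5·8.5 = 140.2500; (r_i+r_j)·cross = 35.5·140.2500 = 4978.8750
edge 4: (18.5,17.5)→(16,31.5)  cross = 18.5·31.5 − 16·17.5 = 302.7500; (r_i+r_j)·cross = 34.5·302.7500 = 10444.8750
edge 5: (16,31.5)→(7.5,40)  cross = 16·40 − 7.5·31.5 = 403.7500; (r_i+r_j)·cross = 23.5·403.7500 = 9488.1250
edge 6: (7.5,40)→(2.5,32.5)  cross = 7.5·32.5 − 2.5·40 = 143.7500; (r_i+r_j)·cross = 10·143.7500 = 1437.5000
edge 7: (2.5,32.5)→(2,19.5)  cross = 2.5·19.5 − 2·32.5 = -16.2500; (r_i+r_j)·cross = 4.5·-16.2500 = -73.1250
Σcross = 852.2500 → A = |Σcross|/2 = 426.1250 mm²
Σ(r_i+r_j)·cross = 24808.7500 → first moment M = |Σ|/6 = 4134.7917
R_c = M/A = 4134.7917/426.1250 = 9.7032 mm
θ = 237° = 4.136430 rad
V = θ·R_c·A = 4.136430·9.7032·426.1250 = 17103.278 mm³

Volume = 17103.278 mm³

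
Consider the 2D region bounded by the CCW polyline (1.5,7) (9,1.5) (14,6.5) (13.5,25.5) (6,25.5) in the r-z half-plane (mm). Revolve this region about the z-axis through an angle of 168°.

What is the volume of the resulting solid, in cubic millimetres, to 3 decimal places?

Profile (r,z), 5 vertices: (1.5,7) (9,1.5) (14,6.5) (13.5,25.5) (6,25.5)
edge 0: (1.5,7)→(9,1.5)  cross = 1.5·1.5 − 9·7 = -60.7500; (r_i+r_j)·cross = 10.5·-60.7500 = -637.8750
edge 1: (9,1.5)→(14,6.5)  cross = 9·6.5 − 14·1.5 = 37.5000; (r_i+r_j)·cross = 23·37.5000 = 862.5000
edge 2: (14,6.5)→(13.5,25.5)  cross = 14·25.5 − 13.5·6.5 = 269.2500; (r_i+r_j)·cross = 27.5·269.2500 = 7404.3750
edge 3: (13.5,25.5)→(6,25.5)  cross = 13.5·25.5 − 6·25.5 = 191.2500; (r_i+r_j)·cross = 19.5·191.2500 = 3729.3750
edge 4: (6,25.5)→(1.5,7)  cross = 6·7 − 1.5·25.5 = 3.7500; (r_i+r_j)·cross = 7.5·3.7500 = 28.1250
Σcross = 441.0000 → A = |Σcross|/2 = 220.5000 mm²
Σ(r_i+r_j)·cross = 11386.5000 → first moment M = |Σ|/6 = 1897.7500
R_c = M/A = 1897.7500/220.5000 = 8.6066 mm
θ = 168° = 2.932153 rad
V = θ·R_c·A = 2.932153·8.6066·220.5000 = 5564.494 mm³

Volume = 5564.494 mm³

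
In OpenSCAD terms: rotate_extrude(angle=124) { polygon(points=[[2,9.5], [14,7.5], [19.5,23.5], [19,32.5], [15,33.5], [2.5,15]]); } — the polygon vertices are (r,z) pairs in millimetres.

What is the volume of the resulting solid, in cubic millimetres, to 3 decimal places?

Volume = 6836.373 mm³

Profile (r,z), 6 vertices: (2,9.5) (14,7.5) (19.5,23.5) (19,32.5) (15,33.5) (2.5,15)
edge 0: (2,9.5)→(14,7.5)  cross = 2·7.5 − 14·9.5 = -118.0000; (r_i+r_j)·cross = 16·-118.0000 = -1888.0000
edge 1: (14,7.5)→(19.5,23.5)  cross = 14·23.5 − 19.5·7.5 = 182.7500; (r_i+r_j)·cross = 33.5·182.7500 = 6122.1250
edge 2: (19.5,23.5)→(19,32.5)  cross = 19.5·32.5 − 19·23.5 = 187.2500; (r_i+r_j)·cross = 38.5·187.2500 = 7209.1250
edge 3: (19,32.5)→(15,33.5)  cross = 19·33.5 − 15·32.5 = 149.0000; (r_i+r_j)·cross = 34·149.0000 = 5066.0000
edge 4: (15,33.5)→(2.5,15)  cross = 15·15 − 2.5·33.5 = 141.2500; (r_i+r_j)·cross = 17.5·141.2500 = 2471.8750
edge 5: (2.5,15)→(2,9.5)  cross = 2.5·9.5 − 2·15 = -6.2500; (r_i+r_j)·cross = 4.5·-6.2500 = -28.1250
Σcross = 536.0000 → A = |Σcross|/2 = 268.0000 mm²
Σ(r_i+r_j)·cross = 18953.0000 → first moment M = |Σ|/6 = 3158.8333
R_c = M/A = 3158.8333/268.0000 = 11.7867 mm
θ = 124° = 2.164208 rad
V = θ·R_c·A = 2.164208·11.7867·268.0000 = 6836.373 mm³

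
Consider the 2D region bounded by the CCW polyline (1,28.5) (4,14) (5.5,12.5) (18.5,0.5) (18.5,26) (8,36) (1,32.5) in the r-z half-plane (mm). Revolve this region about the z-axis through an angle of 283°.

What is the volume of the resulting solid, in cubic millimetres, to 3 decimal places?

Volume = 20876.080 mm³

Profile (r,z), 7 vertices: (1,28.5) (4,14) (5.5,12.5) (18.5,0.5) (18.5,26) (8,36) (1,32.5)
edge 0: (1,28.5)→(4,14)  cross = 1·14 − 4·28.5 = -100.0000; (r_i+r_j)·cross = 5·-100.0000 = -500.0000
edge 1: (4,14)→(5.5,12.5)  cross = 4·12.5 − 5.5·14 = -27.0000; (r_i+r_j)·cross = 9.5·-27.0000 = -256.5000
edge 2: (5.5,12.5)→(18.5,0.5)  cross = 5.5·0.5 − 18.5·12.5 = -228.5000; (r_i+r_j)·cross = 24·-228.5000 = -5484.0000
edge 3: (18.5,0.5)→(18.5,26)  cross = 18.5·26 − 18.5·0.5 = 471.7500; (r_i+r_j)·cross = 37·471.7500 = 17454.7500
edge 4: (18.5,26)→(8,36)  cross = 18.5·36 − 8·26 = 458.0000; (r_i+r_j)·cross = 26.5·458.0000 = 12137.0000
edge 5: (8,36)→(1,32.5)  cross = 8·32.5 − 1·36 = 224.0000; (r_i+r_j)·cross = 9·224.0000 = 2016.0000
edge 6: (1,32.5)→(1,28.5)  cross = 1·28.5 − 1·32.5 = -4.0000; (r_i+r_j)·cross = 2·-4.0000 = -8.0000
Σcross = 794.2500 → A = |Σcross|/2 = 397.1250 mm²
Σ(r_i+r_j)·cross = 25359.2500 → first moment M = |Σ|/6 = 4226.5417
R_c = M/A = 4226.5417/397.1250 = 10.6428 mm
θ = 283° = 4.939282 rad
V = θ·R_c·A = 4.939282·10.6428·397.1250 = 20876.080 mm³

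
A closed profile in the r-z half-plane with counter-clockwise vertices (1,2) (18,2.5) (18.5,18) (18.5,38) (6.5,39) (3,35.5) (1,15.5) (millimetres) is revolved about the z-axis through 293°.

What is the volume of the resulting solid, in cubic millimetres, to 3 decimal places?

Volume = 30812.012 mm³

Profile (r,z), 7 vertices: (1,2) (18,2.5) (18.5,18) (18.5,38) (6.5,39) (3,35.5) (1,15.5)
edge 0: (1,2)→(18,2.5)  cross = 1·2.5 − 18·2 = -33.5000; (r_i+r_j)·cross = 19·-33.5000 = -636.5000
edge 1: (18,2.5)→(18.5,18)  cross = 18·18 − 18.5·2.5 = 277.7500; (r_i+r_j)·cross = 36.5·277.7500 = 10137.8750
edge 2: (18.5,18)→(18.5,38)  cross = 18.5·38 − 18.5·18 = 370.0000; (r_i+r_j)·cross = 37·370.0000 = 13690.0000
edge 3: (18.5,38)→(6.5,39)  cross = 18.5·39 − 6.5·38 = 474.5000; (r_i+r_j)·cross = 25·474.5000 = 11862.5000
edge 4: (6.5,39)→(3,35.5)  cross = 6.5·35.5 − 3·39 = 113.7500; (r_i+r_j)·cross = 9.5·113.7500 = 1080.6250
edge 5: (3,35.5)→(1,15.5)  cross = 3·15.5 − 1·35.5 = 11.0000; (r_i+r_j)·cross = 4·11.0000 = 44.0000
edge 6: (1,15.5)→(1,2)  cross = 1·2 − 1·15.5 = -13.5000; (r_i+r_j)·cross = 2·-13.5000 = -27.0000
Σcross = 1200.0000 → A = |Σcross|/2 = 600.0000 mm²
Σ(r_i+r_j)·cross = 36151.5000 → first moment M = |Σ|/6 = 6025.2500
R_c = M/A = 6025.2500/600.0000 = 10.0421 mm
θ = 293° = 5.113815 rad
V = θ·R_c·A = 5.113815·10.0421·600.0000 = 30812.012 mm³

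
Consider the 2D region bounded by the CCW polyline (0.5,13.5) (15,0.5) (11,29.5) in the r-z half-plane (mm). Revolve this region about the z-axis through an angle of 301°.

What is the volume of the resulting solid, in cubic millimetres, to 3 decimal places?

Profile (r,z), 3 vertices: (0.5,13.5) (15,0.5) (11,29.5)
edge 0: (0.5,13.5)→(15,0.5)  cross = 0.5·0.5 − 15·13.5 = -202.2500; (r_i+r_j)·cross = 15.5·-202.2500 = -3134.8750
edge 1: (15,0.5)→(11,29.5)  cross = 15·29.5 − 11·0.5 = 437.0000; (r_i+r_j)·cross = 26·437.0000 = 11362.0000
edge 2: (11,29.5)→(0.5,13.5)  cross = 11·13.5 − 0.5·29.5 = 133.7500; (r_i+r_j)·cross = 11.5·133.7500 = 1538.1250
Σcross = 368.5000 → A = |Σcross|/2 = 184.2500 mm²
Σ(r_i+r_j)·cross = 9765.2500 → first moment M = |Σ|/6 = 1627.5417
R_c = M/A = 1627.5417/184.2500 = 8.8333 mm
θ = 301° = 5.253441 rad
V = θ·R_c·A = 5.253441·8.8333·184.2500 = 8550.194 mm³

Volume = 8550.194 mm³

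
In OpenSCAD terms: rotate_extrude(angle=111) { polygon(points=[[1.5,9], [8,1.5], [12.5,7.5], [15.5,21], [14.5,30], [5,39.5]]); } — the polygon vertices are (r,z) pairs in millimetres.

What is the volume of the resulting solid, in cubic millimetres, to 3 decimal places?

Volume = 5567.845 mm³

Profile (r,z), 6 vertices: (1.5,9) (8,1.5) (12.5,7.5) (15.5,21) (14.5,30) (5,39.5)
edge 0: (1.5,9)→(8,1.5)  cross = 1.5·1.5 − 8·9 = -69.7500; (r_i+r_j)·cross = 9.5·-69.7500 = -662.6250
edge 1: (8,1.5)→(12.5,7.5)  cross = 8·7.5 − 12.5·1.5 = 41.2500; (r_i+r_j)·cross = 20.5·41.2500 = 845.6250
edge 2: (12.5,7.5)→(15.5,21)  cross = 12.5·21 − 15.5·7.5 = 146.2500; (r_i+r_j)·cross = 28·146.2500 = 4095.0000
edge 3: (15.5,21)→(14.5,30)  cross = 15.5·30 − 14.5·21 = 160.5000; (r_i+r_j)·cross = 30·160.5000 = 4815.0000
edge 4: (14.5,30)→(5,39.5)  cross = 14.5·39.5 − 5·30 = 422.7500; (r_i+r_j)·cross = 19.5·422.7500 = 8243.6250
edge 5: (5,39.5)→(1.5,9)  cross = 5·9 − 1.5·39.5 = -14.2500; (r_i+r_j)·cross = 6.5·-14.2500 = -92.6250
Σcross = 686.7500 → A = |Σcross|/2 = 343.3750 mm²
Σ(r_i+r_j)·cross = 17244.0000 → first moment M = |Σ|/6 = 2874.0000
R_c = M/A = 2874.0000/343.3750 = 8.3699 mm
θ = 111° = 1.937315 rad
V = θ·R_c·A = 1.937315·8.3699·343.3750 = 5567.845 mm³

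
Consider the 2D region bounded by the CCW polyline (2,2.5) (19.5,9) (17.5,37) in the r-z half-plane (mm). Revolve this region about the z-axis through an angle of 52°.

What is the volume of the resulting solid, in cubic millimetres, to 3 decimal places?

Profile (r,z), 3 vertices: (2,2.5) (19.5,9) (17.5,37)
edge 0: (2,2.5)→(19.5,9)  cross = 2·9 − 19.5·2.5 = -30.7500; (r_i+r_j)·cross = 21.5·-30.7500 = -661.1250
edge 1: (19.5,9)→(17.5,37)  cross = 19.5·37 − 17.5·9 = 564.0000; (r_i+r_j)·cross = 37·564.0000 = 20868.0000
edge 2: (17.5,37)→(2,2.5)  cross = 17.5·2.5 − 2·37 = -30.2500; (r_i+r_j)·cross = 19.5·-30.2500 = -589.8750
Σcross = 503.0000 → A = |Σcross|/2 = 251.5000 mm²
Σ(r_i+r_j)·cross = 19617.0000 → first moment M = |Σ|/6 = 3269.5000
R_c = M/A = 3269.5000/251.5000 = 13.0000 mm
θ = 52° = 0.907571 rad
V = θ·R_c·A = 0.907571·13.0000·251.5000 = 2967.304 mm³

Volume = 2967.304 mm³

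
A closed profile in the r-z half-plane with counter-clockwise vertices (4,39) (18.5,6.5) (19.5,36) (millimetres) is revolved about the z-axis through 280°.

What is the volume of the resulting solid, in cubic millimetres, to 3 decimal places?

Profile (r,z), 3 vertices: (4,39) (18.5,6.5) (19.5,36)
edge 0: (4,39)→(18.5,6.5)  cross = 4·6.5 − 18.5·39 = -695.5000; (r_i+r_j)·cross = 22.5·-695.5000 = -15648.7500
edge 1: (18.5,6.5)→(19.5,36)  cross = 18.5·36 − 19.5·6.5 = 539.2500; (r_i+r_j)·cross = 38·539.2500 = 20491.5000
edge 2: (19.5,36)→(4,39)  cross = 19.5·39 − 4·36 = 616.5000; (r_i+r_j)·cross = 23.5·616.5000 = 14487.7500
Σcross = 460.2500 → A = |Σcross|/2 = 230.1250 mm²
Σ(r_i+r_j)·cross = 19330.5000 → first moment M = |Σ|/6 = 3221.7500
R_c = M/A = 3221.7500/230.1250 = 14.0000 mm
θ = 280° = 4.886922 rad
V = θ·R_c·A = 4.886922·14.0000·230.1250 = 15744.441 mm³

Volume = 15744.441 mm³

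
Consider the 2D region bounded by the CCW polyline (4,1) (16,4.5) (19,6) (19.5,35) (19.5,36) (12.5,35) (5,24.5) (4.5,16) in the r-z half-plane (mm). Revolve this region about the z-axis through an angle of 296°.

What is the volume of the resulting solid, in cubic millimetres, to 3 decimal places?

Volume = 26872.503 mm³

Profile (r,z), 8 vertices: (4,1) (16,4.5) (19,6) (19.5,35) (19.5,36) (12.5,35) (5,24.5) (4.5,16)
edge 0: (4,1)→(16,4.5)  cross = 4·4.5 − 16·1 = 2.0000; (r_i+r_j)·cross = 20·2.0000 = 40.0000
edge 1: (16,4.5)→(19,6)  cross = 16·6 − 19·4.5 = 10.5000; (r_i+r_j)·cross = 35·10.5000 = 367.5000
edge 2: (19,6)→(19.5,35)  cross = 19·35 − 19.5·6 = 548.0000; (r_i+r_j)·cross = 38.5·548.0000 = 21098.0000
edge 3: (19.5,35)→(19.5,36)  cross = 19.5·36 − 19.5·35 = 19.5000; (r_i+r_j)·cross = 39·19.5000 = 760.5000
edge 4: (19.5,36)→(12.5,35)  cross = 19.5·35 − 12.5·36 = 232.5000; (r_i+r_j)·cross = 32·232.5000 = 7440.0000
edge 5: (12.5,35)→(5,24.5)  cross = 12.5·24.5 − 5·35 = 131.2500; (r_i+r_j)·cross = 17.5·131.2500 = 2296.8750
edge 6: (5,24.5)→(4.5,16)  cross = 5·16 − 4.5·24.5 = -30.2500; (r_i+r_j)·cross = 9.5·-30.2500 = -287.3750
edge 7: (4.5,16)→(4,1)  cross = 4.5·1 − 4·16 = -59.5000; (r_i+r_j)·cross = 8.5·-59.5000 = -505.7500
Σcross = 854.0000 → A = |Σcross|/2 = 427.0000 mm²
Σ(r_i+r_j)·cross = 31209.7500 → first moment M = |Σ|/6 = 5201.6250
R_c = M/A = 5201.6250/427.0000 = 12.1818 mm
θ = 296° = 5.166175 rad
V = θ·R_c·A = 5.166175·12.1818·427.0000 = 26872.503 mm³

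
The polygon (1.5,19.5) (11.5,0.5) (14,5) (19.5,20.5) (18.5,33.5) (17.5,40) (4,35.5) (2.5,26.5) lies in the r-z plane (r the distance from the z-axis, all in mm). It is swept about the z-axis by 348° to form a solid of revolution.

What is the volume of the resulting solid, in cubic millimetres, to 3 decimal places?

Profile (r,z), 8 vertices: (1.5,19.5) (11.5,0.5) (14,5) (19.5,20.5) (18.5,33.5) (17.5,40) (4,35.5) (2.5,26.5)
edge 0: (1.5,19.5)→(11.5,0.5)  cross = 1.5·0.5 − 11.5·19.5 = -223.5000; (r_i+r_j)·cross = 13·-223.5000 = -2905.5000
edge 1: (11.5,0.5)→(14,5)  cross = 11.5·5 − 14·0.5 = 50.5000; (r_i+r_j)·cross = 25.5·50.5000 = 1287.7500
edge 2: (14,5)→(19.5,20.5)  cross = 14·20.5 − 19.5·5 = 189.5000; (r_i+r_j)·cross = 33.5·189.5000 = 6348.2500
edge 3: (19.5,20.5)→(18.5,33.5)  cross = 19.5·33.5 − 18.5·20.5 = 274.0000; (r_i+r_j)·cross = 38·274.0000 = 10412.0000
edge 4: (18.5,33.5)→(17.5,40)  cross = 18.5·40 − 17.5·33.5 = 153.7500; (r_i+r_j)·cross = 36·153.7500 = 5535.0000
edge 5: (17.5,40)→(4,35.5)  cross = 17.5·35.5 − 4·40 = 461.2500; (r_i+r_j)·cross = 21.5·461.2500 = 9916.8750
edge 6: (4,35.5)→(2.5,26.5)  cross = 4·26.5 − 2.5·35.5 = 17.2500; (r_i+r_j)·cross = 6.5·17.2500 = 112.1250
edge 7: (2.5,26.5)→(1.5,19.5)  cross = 2.5·19.5 − 1.5·26.5 = 9.0000; (r_i+r_j)·cross = 4·9.0000 = 36.0000
Σcross = 931.7500 → A = |Σcross|/2 = 465.8750 mm²
Σ(r_i+r_j)·cross = 30742.5000 → first moment M = |Σ|/6 = 5123.7500
R_c = M/A = 5123.7500/465.8750 = 10.9981 mm
θ = 348° = 6.073746 rad
V = θ·R_c·A = 6.073746·10.9981·465.8750 = 31120.355 mm³

Volume = 31120.355 mm³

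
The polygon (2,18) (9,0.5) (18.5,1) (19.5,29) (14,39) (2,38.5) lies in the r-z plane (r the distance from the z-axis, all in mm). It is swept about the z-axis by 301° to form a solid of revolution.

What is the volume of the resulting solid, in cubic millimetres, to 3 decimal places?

Profile (r,z), 6 vertices: (2,18) (9,0.5) (18.5,1) (19.5,29) (14,39) (2,38.5)
edge 0: (2,18)→(9,0.5)  cross = 2·0.5 − 9·18 = -161.0000; (r_i+r_j)·cross = 11·-161.0000 = -1771.0000
edge 1: (9,0.5)→(18.5,1)  cross = 9·1 − 18.5·0.5 = -0.2500; (r_i+r_j)·cross = 27.5·-0.2500 = -6.8750
edge 2: (18.5,1)→(19.5,29)  cross = 18.5·29 − 19.5·1 = 517.0000; (r_i+r_j)·cross = 38·517.0000 = 19646.0000
edge 3: (19.5,29)→(14,39)  cross = 19.5·39 − 14·29 = 354.5000; (r_i+r_j)·cross = 33.5·354.5000 = 11875.7500
edge 4: (14,39)→(2,38.5)  cross = 14·38.5 − 2·39 = 461.0000; (r_i+r_j)·cross = 16·461.0000 = 7376.0000
edge 5: (2,38.5)→(2,18)  cross = 2·18 − 2·38.5 = -41.0000; (r_i+r_j)·cross = 4·-41.0000 = -164.0000
Σcross = 1130.2500 → A = |Σcross|/2 = 565.1250 mm²
Σ(r_i+r_j)·cross = 36955.8750 → first moment M = |Σ|/6 = 6159.3125
R_c = M/A = 6159.3125/565.1250 = 10.8990 mm
θ = 301° = 5.253441 rad
V = θ·R_c·A = 5.253441·10.8990·565.1250 = 32357.585 mm³

Volume = 32357.585 mm³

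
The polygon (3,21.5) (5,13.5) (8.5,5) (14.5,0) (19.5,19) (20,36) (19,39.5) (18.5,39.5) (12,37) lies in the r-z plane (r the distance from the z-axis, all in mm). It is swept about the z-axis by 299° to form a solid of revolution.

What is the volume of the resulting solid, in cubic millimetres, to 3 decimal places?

Volume = 27980.695 mm³

Profile (r,z), 9 vertices: (3,21.5) (5,13.5) (8.5,5) (14.5,0) (19.5,19) (20,36) (19,39.5) (18.5,39.5) (12,37)
edge 0: (3,21.5)→(5,13.5)  cross = 3·13.5 − 5·21.5 = -67.0000; (r_i+r_j)·cross = 8·-67.0000 = -536.0000
edge 1: (5,13.5)→(8.5,5)  cross = 5·5 − 8.5·13.5 = -89.7500; (r_i+r_j)·cross = 13.5·-89.7500 = -1211.6250
edge 2: (8.5,5)→(14.5,0)  cross = 8.5·0 − 14.5·5 = -72.5000; (r_i+r_j)·cross = 23·-72.5000 = -1667.5000
edge 3: (14.5,0)→(19.5,19)  cross = 14.5·19 − 19.5·0 = 275.5000; (r_i+r_j)·cross = 34·275.5000 = 9367.0000
edge 4: (19.5,19)→(20,36)  cross = 19.5·36 − 20·19 = 322.0000; (r_i+r_j)·cross = 39.5·322.0000 = 12719.0000
edge 5: (20,36)→(19,39.5)  cross = 20·39.5 − 19·36 = 106.0000; (r_i+r_j)·cross = 39·106.0000 = 4134.0000
edge 6: (19,39.5)→(18.5,39.5)  cross = 19·39.5 − 18.5·39.5 = 19.7500; (r_i+r_j)·cross = 37.5·19.7500 = 740.6250
edge 7: (18.5,39.5)→(12,37)  cross = 18.5·37 − 12·39.5 = 210.5000; (r_i+r_j)·cross = 30.5·210.5000 = 6420.2500
edge 8: (12,37)→(3,21.5)  cross = 12·21.5 − 3·37 = 147.0000; (r_i+r_j)·cross = 15·147.0000 = 2205.0000
Σcross = 851.5000 → A = |Σcross|/2 = 425.7500 mm²
Σ(r_i+r_j)·cross = 32170.7500 → first moment M = |Σ|/6 = 5361.7917
R_c = M/A = 5361.7917/425.7500 = 12.5938 mm
θ = 299° = 5.218534 rad
V = θ·R_c·A = 5.218534·12.5938·425.7500 = 27980.695 mm³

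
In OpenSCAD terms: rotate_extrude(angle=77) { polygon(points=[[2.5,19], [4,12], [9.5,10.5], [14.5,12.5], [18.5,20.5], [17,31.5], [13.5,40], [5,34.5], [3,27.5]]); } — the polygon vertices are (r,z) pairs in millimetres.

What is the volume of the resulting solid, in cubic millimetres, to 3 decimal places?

Volume = 4773.657 mm³

Profile (r,z), 9 vertices: (2.5,19) (4,12) (9.5,10.5) (14.5,12.5) (18.5,20.5) (17,31.5) (13.5,40) (5,34.5) (3,27.5)
edge 0: (2.5,19)→(4,12)  cross = 2.5·12 − 4·19 = -46.0000; (r_i+r_j)·cross = 6.5·-46.0000 = -299.0000
edge 1: (4,12)→(9.5,10.5)  cross = 4·10.5 − 9.5·12 = -72.0000; (r_i+r_j)·cross = 13.5·-72.0000 = -972.0000
edge 2: (9.5,10.5)→(14.5,12.5)  cross = 9.5·12.5 − 14.5·10.5 = -33.5000; (r_i+r_j)·cross = 24·-33.5000 = -804.0000
edge 3: (14.5,12.5)→(18.5,20.5)  cross = 14.5·20.5 − 18.5·12.5 = 66.0000; (r_i+r_j)·cross = 33·66.0000 = 2178.0000
edge 4: (18.5,20.5)→(17,31.5)  cross = 18.5·31.5 − 17·20.5 = 234.2500; (r_i+r_j)·cross = 35.5·234.2500 = 8315.8750
edge 5: (17,31.5)→(13.5,40)  cross = 17·40 − 13.5·31.5 = 254.7500; (r_i+r_j)·cross = 30.5·254.7500 = 7769.8750
edge 6: (13.5,40)→(5,34.5)  cross = 13.5·34.5 − 5·40 = 265.7500; (r_i+r_j)·cross = 18.5·265.7500 = 4916.3750
edge 7: (5,34.5)→(3,27.5)  cross = 5·27.5 − 3·34.5 = 34.0000; (r_i+r_j)·cross = 8·34.0000 = 272.0000
edge 8: (3,27.5)→(2.5,19)  cross = 3·19 − 2.5·27.5 = -11.7500; (r_i+r_j)·cross = 5.5·-11.7500 = -64.6250
Σcross = 691.5000 → A = |Σcross|/2 = 345.7500 mm²
Σ(r_i+r_j)·cross = 21312.5000 → first moment M = |Σ|/6 = 3552.0833
R_c = M/A = 3552.0833/345.7500 = 10.2736 mm
θ = 77° = 1.343904 rad
V = θ·R_c·A = 1.343904·10.2736·345.7500 = 4773.657 mm³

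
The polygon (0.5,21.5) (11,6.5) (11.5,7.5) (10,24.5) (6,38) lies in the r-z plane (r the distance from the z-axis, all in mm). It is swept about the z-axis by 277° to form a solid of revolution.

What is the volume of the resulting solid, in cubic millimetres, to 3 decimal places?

Profile (r,z), 5 vertices: (0.5,21.5) (11,6.5) (11.5,7.5) (10,24.5) (6,38)
edge 0: (0.5,21.5)→(11,6.5)  cross = 0.5·6.5 − 11·21.5 = -233.2500; (r_i+r_j)·cross = 11.5·-233.2500 = -2682.3750
edge 1: (11,6.5)→(11.5,7.5)  cross = 11·7.5 − 11.5·6.5 = 7.7500; (r_i+r_j)·cross = 22.5·7.7500 = 174.3750
edge 2: (11.5,7.5)→(10,24.5)  cross = 11.5·24.5 − 10·7.5 = 206.7500; (r_i+r_j)·cross = 21.5·206.7500 = 4445.1250
edge 3: (10,24.5)→(6,38)  cross = 10·38 − 6·24.5 = 233.0000; (r_i+r_j)·cross = 16·233.0000 = 3728.0000
edge 4: (6,38)→(0.5,21.5)  cross = 6·21.5 − 0.5·38 = 110.0000; (r_i+r_j)·cross = 6.5·110.0000 = 715.0000
Σcross = 324.2500 → A = |Σcross|/2 = 162.1250 mm²
Σ(r_i+r_j)·cross = 6380.1250 → first moment M = |Σ|/6 = 1063.3542
R_c = M/A = 1063.3542/162.1250 = 6.5589 mm
θ = 277° = 4.834562 rad
V = θ·R_c·A = 4.834562·6.5589·162.1250 = 5140.852 mm³

Volume = 5140.852 mm³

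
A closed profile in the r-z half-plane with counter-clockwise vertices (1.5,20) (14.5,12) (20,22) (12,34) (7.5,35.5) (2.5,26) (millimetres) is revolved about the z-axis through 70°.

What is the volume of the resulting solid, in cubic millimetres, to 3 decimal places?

Profile (r,z), 6 vertices: (1.5,20) (14.5,12) (20,22) (12,34) (7.5,35.5) (2.5,26)
edge 0: (1.5,20)→(14.5,12)  cross = 1.5·12 − 14.5·20 = -272.0000; (r_i+r_j)·cross = 16·-272.0000 = -4352.0000
edge 1: (14.5,12)→(20,22)  cross = 14.5·22 − 20·12 = 79.0000; (r_i+r_j)·cross = 34.5·79.0000 = 2725.5000
edge 2: (20,22)→(12,34)  cross = 20·34 − 12·22 = 416.0000; (r_i+r_j)·cross = 32·416.0000 = 13312.0000
edge 3: (12,34)→(7.5,35.5)  cross = 12·35.5 − 7.5·34 = 171.0000; (r_i+r_j)·cross = 19.5·171.0000 = 3334.5000
edge 4: (7.5,35.5)→(2.5,26)  cross = 7.5·26 − 2.5·35.5 = 106.2500; (r_i+r_j)·cross = 10·106.2500 = 1062.5000
edge 5: (2.5,26)→(1.5,20)  cross = 2.5·20 − 1.5·26 = 11.0000; (r_i+r_j)·cross = 4·11.0000 = 44.0000
Σcross = 511.2500 → A = |Σcross|/2 = 255.6250 mm²
Σ(r_i+r_j)·cross = 16126.5000 → first moment M = |Σ|/6 = 2687.7500
R_c = M/A = 2687.7500/255.6250 = 10.5144 mm
θ = 70° = 1.221730 rad
V = θ·R_c·A = 1.221730·10.5144·255.6250 = 3283.706 mm³

Volume = 3283.706 mm³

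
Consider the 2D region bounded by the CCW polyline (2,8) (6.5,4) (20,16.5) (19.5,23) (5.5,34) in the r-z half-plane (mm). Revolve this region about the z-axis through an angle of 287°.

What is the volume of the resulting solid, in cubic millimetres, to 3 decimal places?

Profile (r,z), 5 vertices: (2,8) (6.5,4) (20,16.5) (19.5,23) (5.5,34)
edge 0: (2,8)→(6.5,4)  cross = 2·4 − 6.5·8 = -44.0000; (r_i+r_j)·cross = 8.5·-44.0000 = -374.0000
edge 1: (6.5,4)→(20,16.5)  cross = 6.5·16.5 − 20·4 = 27.2500; (r_i+r_j)·cross = 26.5·27.2500 = 722.1250
edge 2: (20,16.5)→(19.5,23)  cross = 20·23 − 19.5·16.5 = 138.2500; (r_i+r_j)·cross = 39.5·138.2500 = 5460.8750
edge 3: (19.5,23)→(5.5,34)  cross = 19.5·34 − 5.5·23 = 536.5000; (r_i+r_j)·cross = 25·536.5000 = 13412.5000
edge 4: (5.5,34)→(2,8)  cross = 5.5·8 − 2·34 = -24.0000; (r_i+r_j)·cross = 7.5·-24.0000 = -180.0000
Σcross = 634.0000 → A = |Σcross|/2 = 317.0000 mm²
Σ(r_i+r_j)·cross = 19041.5000 → first moment M = |Σ|/6 = 3173.5833
R_c = M/A = 3173.5833/317.0000 = 10.0113 mm
θ = 287° = 5.009095 rad
V = θ·R_c·A = 5.009095·10.0113·317.0000 = 15896.780 mm³

Volume = 15896.780 mm³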